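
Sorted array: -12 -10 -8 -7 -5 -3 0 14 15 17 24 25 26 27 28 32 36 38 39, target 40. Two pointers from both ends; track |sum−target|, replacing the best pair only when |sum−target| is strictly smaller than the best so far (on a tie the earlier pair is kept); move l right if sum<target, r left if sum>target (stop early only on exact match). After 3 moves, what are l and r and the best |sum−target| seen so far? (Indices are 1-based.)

l=4, r=19, best |Δ|=9

[1,19] -12+39=27 d=13 * → l++
[2,19] -10+39=29 d=11 * → l++
[3,19] -8+39=31 d=9 * → l++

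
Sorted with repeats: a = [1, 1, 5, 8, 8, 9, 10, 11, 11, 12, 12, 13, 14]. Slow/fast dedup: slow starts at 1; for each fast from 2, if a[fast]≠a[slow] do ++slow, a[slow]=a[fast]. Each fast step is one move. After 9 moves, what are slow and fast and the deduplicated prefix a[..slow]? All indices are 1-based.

slow=1 fast=2: a[fast]=1=a[slow] dup, fast++
slow=1 fast=3: a[fast]=5≠a[slow]=1 write a[2]=5, slow++,fast++
slow=2 fast=4: a[fast]=8≠a[slow]=5 write a[3]=8, slow++,fast++
slow=3 fast=5: a[fast]=8=a[slow] dup, fast++
slow=3 fast=6: a[fast]=9≠a[slow]=8 write a[4]=9, slow++,fast++
slow=4 fast=7: a[fast]=10≠a[slow]=9 write a[5]=10, slow++,fast++
slow=5 fast=8: a[fast]=11≠a[slow]=10 write a[6]=11, slow++,fast++
slow=6 fast=9: a[fast]=11=a[slow] dup, fast++
slow=6 fast=10: a[fast]=12≠a[slow]=11 write a[7]=12, slow++,fast++

slow=7, fast=11, prefix=[1, 5, 8, 9, 10, 11, 12]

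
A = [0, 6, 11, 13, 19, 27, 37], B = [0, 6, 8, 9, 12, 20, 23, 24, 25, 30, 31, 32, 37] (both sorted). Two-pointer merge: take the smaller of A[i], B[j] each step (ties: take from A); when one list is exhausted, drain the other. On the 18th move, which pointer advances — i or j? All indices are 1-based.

i=1 j=1: A[i]=0<=B[j]=0 take 0, i++
i=2 j=1: A[i]=6>B[j]=0 take 0, j++
i=2 j=2: A[i]=6<=B[j]=6 take 6, i++
i=3 j=2: A[i]=11>B[j]=6 take 6, j++
i=3 j=3: A[i]=11>B[j]=8 take 8, j++
i=3 j=4: A[i]=11>B[j]=9 take 9, j++
i=3 j=5: A[i]=11<=B[j]=12 take 11, i++
i=4 j=5: A[i]=13>B[j]=12 take 12, j++
i=4 j=6: A[i]=13<=B[j]=20 take 13, i++
i=5 j=6: A[i]=19<=B[j]=20 take 19, i++
i=6 j=6: A[i]=27>B[j]=20 take 20, j++
i=6 j=7: A[i]=27>B[j]=23 take 23, j++
i=6 j=8: A[i]=27>B[j]=24 take 24, j++
i=6 j=9: A[i]=27>B[j]=25 take 25, j++
i=6 j=10: A[i]=27<=B[j]=30 take 27, i++
i=7 j=10: A[i]=37>B[j]=30 take 30, j++
i=7 j=11: A[i]=37>B[j]=31 take 31, j++
i=7 j=12: A[i]=37>B[j]=32 take 32, j++

j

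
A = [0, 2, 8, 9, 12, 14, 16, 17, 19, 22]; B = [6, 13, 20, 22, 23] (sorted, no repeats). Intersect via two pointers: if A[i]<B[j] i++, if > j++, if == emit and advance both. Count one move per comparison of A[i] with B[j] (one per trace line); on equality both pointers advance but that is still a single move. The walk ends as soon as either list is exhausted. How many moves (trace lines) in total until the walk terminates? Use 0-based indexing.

[i=0,j=0] 0<6 → i++
[i=1,j=0] 2<6 → i++
[i=2,j=0] 8>6 → j++
[i=2,j=1] 8<13 → i++
[i=3,j=1] 9<13 → i++
[i=4,j=1] 12<13 → i++
[i=5,j=1] 14>13 → j++
[i=5,j=2] 14<20 → i++
[i=6,j=2] 16<20 → i++
[i=7,j=2] 17<20 → i++
[i=8,j=2] 19<20 → i++
[i=9,j=2] 22>20 → j++
[i=9,j=3] 22==22 emit → i++,j++

13 moves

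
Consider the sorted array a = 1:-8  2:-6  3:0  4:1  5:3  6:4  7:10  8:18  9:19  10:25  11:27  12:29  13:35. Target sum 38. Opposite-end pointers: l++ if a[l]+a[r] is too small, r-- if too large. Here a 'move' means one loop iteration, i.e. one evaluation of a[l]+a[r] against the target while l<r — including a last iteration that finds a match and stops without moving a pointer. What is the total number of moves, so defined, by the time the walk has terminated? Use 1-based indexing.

[1,13] -8+35=27 <38 → l++
[2,13] -6+35=29 <38 → l++
[3,13] 0+35=35 <38 → l++
[4,13] 1+35=36 <38 → l++
[5,13] 3+35=38 → found

5 moves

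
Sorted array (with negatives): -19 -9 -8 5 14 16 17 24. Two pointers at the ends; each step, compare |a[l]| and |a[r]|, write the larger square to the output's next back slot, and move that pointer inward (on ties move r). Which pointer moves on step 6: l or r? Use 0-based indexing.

[0,7] |-19|<=|24| out[7]=576 → r--
[0,6] |-19|>|17| out[6]=361 → l++
[1,6] |-9|<=|17| out[5]=289 → r--
[1,5] |-9|<=|16| out[4]=256 → r--
[1,4] |-9|<=|14| out[3]=196 → r--
[1,3] |-9|>|5| out[2]=81 → l++

l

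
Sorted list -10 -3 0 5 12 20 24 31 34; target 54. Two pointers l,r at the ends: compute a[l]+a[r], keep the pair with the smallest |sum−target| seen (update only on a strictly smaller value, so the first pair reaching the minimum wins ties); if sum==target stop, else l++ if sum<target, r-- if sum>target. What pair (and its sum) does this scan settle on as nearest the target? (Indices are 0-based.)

pair (20, 34) with sum 54 (|Δ|=0)

l=0 r=8: -10+34=24 d=30 *, l++
l=1 r=8: -3+34=31 d=23 *, l++
l=2 r=8: 0+34=34 d=20 *, l++
l=3 r=8: 5+34=39 d=15 *, l++
l=4 r=8: 12+34=46 d=8 *, l++
l=5 r=8: 20+34=54 d=0 *, stop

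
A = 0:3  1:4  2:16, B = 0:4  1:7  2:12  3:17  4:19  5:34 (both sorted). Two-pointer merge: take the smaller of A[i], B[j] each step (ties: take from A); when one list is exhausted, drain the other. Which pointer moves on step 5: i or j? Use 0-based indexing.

[i=0,j=0] A[i]=3<=B[j]=4 take 3 → i++
[i=1,j=0] A[i]=4<=B[j]=4 take 4 → i++
[i=2,j=0] A[i]=16>B[j]=4 take 4 → j++
[i=2,j=1] A[i]=16>B[j]=7 take 7 → j++
[i=2,j=2] A[i]=16>B[j]=12 take 12 → j++

j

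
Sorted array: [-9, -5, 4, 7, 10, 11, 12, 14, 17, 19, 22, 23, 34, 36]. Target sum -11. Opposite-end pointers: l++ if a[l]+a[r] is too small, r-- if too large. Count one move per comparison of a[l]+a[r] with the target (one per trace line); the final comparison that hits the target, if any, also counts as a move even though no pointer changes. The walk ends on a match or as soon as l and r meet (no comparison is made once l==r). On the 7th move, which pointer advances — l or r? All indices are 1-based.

r

l=1 r=14: -9+36=27 >-11, r--
l=1 r=13: -9+34=25 >-11, r--
l=1 r=12: -9+23=14 >-11, r--
l=1 r=11: -9+22=13 >-11, r--
l=1 r=10: -9+19=10 >-11, r--
l=1 r=9: -9+17=8 >-11, r--
l=1 r=8: -9+14=5 >-11, r--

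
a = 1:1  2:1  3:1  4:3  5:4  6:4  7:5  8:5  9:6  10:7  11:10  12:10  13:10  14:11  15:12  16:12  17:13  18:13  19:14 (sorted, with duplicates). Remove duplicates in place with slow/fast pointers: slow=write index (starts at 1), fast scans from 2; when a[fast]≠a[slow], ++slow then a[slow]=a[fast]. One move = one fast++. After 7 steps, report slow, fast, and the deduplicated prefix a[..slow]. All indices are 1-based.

(s=1,f=2) a[fast]=1=a[slow] dup → fast++
(s=1,f=3) a[fast]=1=a[slow] dup → fast++
(s=1,f=4) a[fast]=3≠a[slow]=1 write a[2]=3 → slow++,fast++
(s=2,f=5) a[fast]=4≠a[slow]=3 write a[3]=4 → slow++,fast++
(s=3,f=6) a[fast]=4=a[slow] dup → fast++
(s=3,f=7) a[fast]=5≠a[slow]=4 write a[4]=5 → slow++,fast++
(s=4,f=8) a[fast]=5=a[slow] dup → fast++

slow=4, fast=9, prefix=[1, 3, 4, 5]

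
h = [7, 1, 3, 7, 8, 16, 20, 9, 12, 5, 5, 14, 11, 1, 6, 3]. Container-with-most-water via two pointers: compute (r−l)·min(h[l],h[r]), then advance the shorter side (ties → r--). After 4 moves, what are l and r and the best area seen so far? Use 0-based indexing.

l=1, r=12, best area=84

l=0 r=15: min(7,3)*15=45 best=45 *, r--
l=0 r=14: min(7,6)*14=84 best=84 *, r--
l=0 r=13: min(7,1)*13=13 best=84, r--
l=0 r=12: min(7,11)*12=84 best=84, l++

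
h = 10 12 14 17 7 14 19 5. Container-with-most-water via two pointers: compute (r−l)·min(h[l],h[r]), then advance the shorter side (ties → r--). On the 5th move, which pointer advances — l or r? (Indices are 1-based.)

l=1 r=8: min(10,5)*7=35 best=35 *, r--
l=1 r=7: min(10,19)*6=60 best=60 *, l++
l=2 r=7: min(12,19)*5=60 best=60, l++
l=3 r=7: min(14,19)*4=56 best=60, l++
l=4 r=7: min(17,19)*3=51 best=60, l++

l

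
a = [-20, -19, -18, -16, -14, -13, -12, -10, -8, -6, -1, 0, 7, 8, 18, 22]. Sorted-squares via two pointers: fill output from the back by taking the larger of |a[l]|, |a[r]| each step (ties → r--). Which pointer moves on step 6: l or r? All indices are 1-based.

l

[1,16] |-20|<=|22| out[16]=484 → r--
[1,15] |-20|>|18| out[15]=400 → l++
[2,15] |-19|>|18| out[14]=361 → l++
[3,15] |-18|<=|18| out[13]=324 → r--
[3,14] |-18|>|8| out[12]=324 → l++
[4,14] |-16|>|8| out[11]=256 → l++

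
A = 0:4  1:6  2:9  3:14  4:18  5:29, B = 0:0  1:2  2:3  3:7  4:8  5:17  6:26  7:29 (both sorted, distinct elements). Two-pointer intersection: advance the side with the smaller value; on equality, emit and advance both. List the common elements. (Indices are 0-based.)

intersection = [29]

i=0 j=0: 4>0, j++
i=0 j=1: 4>2, j++
i=0 j=2: 4>3, j++
i=0 j=3: 4<7, i++
i=1 j=3: 6<7, i++
i=2 j=3: 9>7, j++
i=2 j=4: 9>8, j++
i=2 j=5: 9<17, i++
i=3 j=5: 14<17, i++
i=4 j=5: 18>17, j++
i=4 j=6: 18<26, i++
i=5 j=6: 29>26, j++
i=5 j=7: 29==29 emit, i++,j++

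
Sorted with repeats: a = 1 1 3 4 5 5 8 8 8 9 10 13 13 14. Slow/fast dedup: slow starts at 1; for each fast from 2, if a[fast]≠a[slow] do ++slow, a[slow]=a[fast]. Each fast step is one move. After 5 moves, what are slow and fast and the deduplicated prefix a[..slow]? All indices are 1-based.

slow=1 fast=2: a[fast]=1=a[slow] dup, fast++
slow=1 fast=3: a[fast]=3≠a[slow]=1 write a[2]=3, slow++,fast++
slow=2 fast=4: a[fast]=4≠a[slow]=3 write a[3]=4, slow++,fast++
slow=3 fast=5: a[fast]=5≠a[slow]=4 write a[4]=5, slow++,fast++
slow=4 fast=6: a[fast]=5=a[slow] dup, fast++

slow=4, fast=7, prefix=[1, 3, 4, 5]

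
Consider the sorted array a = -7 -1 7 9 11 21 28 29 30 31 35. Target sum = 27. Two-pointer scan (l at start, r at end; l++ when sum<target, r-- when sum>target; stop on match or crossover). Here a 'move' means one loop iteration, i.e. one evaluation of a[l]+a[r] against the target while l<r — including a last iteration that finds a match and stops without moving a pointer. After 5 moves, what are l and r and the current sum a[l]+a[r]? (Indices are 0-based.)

[0,10] -7+35=28 >27 → r--
[0,9] -7+31=24 <27 → l++
[1,9] -1+31=30 >27 → r--
[1,8] -1+30=29 >27 → r--
[1,7] -1+29=28 >27 → r--

l=1, r=6, sum=27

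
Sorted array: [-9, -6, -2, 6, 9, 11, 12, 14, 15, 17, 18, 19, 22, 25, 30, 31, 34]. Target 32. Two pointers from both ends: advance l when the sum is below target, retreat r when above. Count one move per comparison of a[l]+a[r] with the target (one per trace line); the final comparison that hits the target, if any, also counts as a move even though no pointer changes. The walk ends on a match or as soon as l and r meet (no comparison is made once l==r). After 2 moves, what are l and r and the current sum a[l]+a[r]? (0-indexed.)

l=0 r=16: -9+34=25 <32, l++
l=1 r=16: -6+34=28 <32, l++

l=2, r=16, sum=32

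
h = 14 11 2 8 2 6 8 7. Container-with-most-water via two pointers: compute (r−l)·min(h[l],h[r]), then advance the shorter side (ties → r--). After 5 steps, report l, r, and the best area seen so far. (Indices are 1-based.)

l=1, r=3, best area=49

l=1 r=8: min(14,7)*7=49 best=49 *, r--
l=1 r=7: min(14,8)*6=48 best=49, r--
l=1 r=6: min(14,6)*5=30 best=49, r--
l=1 r=5: min(14,2)*4=8 best=49, r--
l=1 r=4: min(14,8)*3=24 best=49, r--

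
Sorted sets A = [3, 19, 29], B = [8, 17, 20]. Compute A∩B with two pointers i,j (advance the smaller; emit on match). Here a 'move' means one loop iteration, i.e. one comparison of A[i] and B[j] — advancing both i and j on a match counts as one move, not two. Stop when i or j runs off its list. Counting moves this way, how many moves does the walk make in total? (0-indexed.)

5 moves

i=0 j=0: 3<8, i++
i=1 j=0: 19>8, j++
i=1 j=1: 19>17, j++
i=1 j=2: 19<20, i++
i=2 j=2: 29>20, j++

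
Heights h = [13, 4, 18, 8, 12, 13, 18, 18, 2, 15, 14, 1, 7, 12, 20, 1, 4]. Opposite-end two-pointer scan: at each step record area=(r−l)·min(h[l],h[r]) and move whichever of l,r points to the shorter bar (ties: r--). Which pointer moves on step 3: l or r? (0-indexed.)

[0,16] min(13,4)*16=64 best=64 * → r--
[0,15] min(13,1)*15=15 best=64 → r--
[0,14] min(13,20)*14=182 best=182 * → l++

l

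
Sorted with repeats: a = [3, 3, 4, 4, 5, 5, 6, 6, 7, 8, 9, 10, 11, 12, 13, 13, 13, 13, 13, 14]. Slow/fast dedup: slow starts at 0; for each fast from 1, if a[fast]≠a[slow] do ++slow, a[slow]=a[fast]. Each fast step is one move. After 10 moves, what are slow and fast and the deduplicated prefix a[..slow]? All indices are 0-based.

slow=6, fast=11, prefix=[3, 4, 5, 6, 7, 8, 9]

(s=0,f=1) a[fast]=3=a[slow] dup → fast++
(s=0,f=2) a[fast]=4≠a[slow]=3 write a[1]=4 → slow++,fast++
(s=1,f=3) a[fast]=4=a[slow] dup → fast++
(s=1,f=4) a[fast]=5≠a[slow]=4 write a[2]=5 → slow++,fast++
(s=2,f=5) a[fast]=5=a[slow] dup → fast++
(s=2,f=6) a[fast]=6≠a[slow]=5 write a[3]=6 → slow++,fast++
(s=3,f=7) a[fast]=6=a[slow] dup → fast++
(s=3,f=8) a[fast]=7≠a[slow]=6 write a[4]=7 → slow++,fast++
(s=4,f=9) a[fast]=8≠a[slow]=7 write a[5]=8 → slow++,fast++
(s=5,f=10) a[fast]=9≠a[slow]=8 write a[6]=9 → slow++,fast++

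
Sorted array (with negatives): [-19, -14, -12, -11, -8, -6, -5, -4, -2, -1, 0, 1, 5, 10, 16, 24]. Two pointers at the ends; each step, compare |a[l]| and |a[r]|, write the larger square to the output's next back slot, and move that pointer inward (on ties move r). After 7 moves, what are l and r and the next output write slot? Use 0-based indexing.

l=4, r=12, next write slot=8

[0,15] |-19|<=|24| out[15]=576 → r--
[0,14] |-19|>|16| out[14]=361 → l++
[1,14] |-14|<=|16| out[13]=256 → r--
[1,13] |-14|>|10| out[12]=196 → l++
[2,13] |-12|>|10| out[11]=144 → l++
[3,13] |-11|>|10| out[10]=121 → l++
[4,13] |-8|<=|10| out[9]=100 → r--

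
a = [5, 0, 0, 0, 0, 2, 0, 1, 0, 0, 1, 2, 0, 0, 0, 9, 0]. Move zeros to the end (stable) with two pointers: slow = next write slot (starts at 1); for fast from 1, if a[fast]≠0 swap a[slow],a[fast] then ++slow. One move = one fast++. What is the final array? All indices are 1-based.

slow=1 fast=1: a[fast]=5≠0 swap→a[1]=5, slow++,fast++
slow=2 fast=2: a[fast]=0, fast++
slow=2 fast=3: a[fast]=0, fast++
slow=2 fast=4: a[fast]=0, fast++
slow=2 fast=5: a[fast]=0, fast++
slow=2 fast=6: a[fast]=2≠0 swap→a[2]=2, slow++,fast++
slow=3 fast=7: a[fast]=0, fast++
slow=3 fast=8: a[fast]=1≠0 swap→a[3]=1, slow++,fast++
slow=4 fast=9: a[fast]=0, fast++
slow=4 fast=10: a[fast]=0, fast++
slow=4 fast=11: a[fast]=1≠0 swap→a[4]=1, slow++,fast++
slow=5 fast=12: a[fast]=2≠0 swap→a[5]=2, slow++,fast++
slow=6 fast=13: a[fast]=0, fast++
slow=6 fast=14: a[fast]=0, fast++
slow=6 fast=15: a[fast]=0, fast++
slow=6 fast=16: a[fast]=9≠0 swap→a[6]=9, slow++,fast++
slow=7 fast=17: a[fast]=0, fast++

[5, 2, 1, 1, 2, 9, 0, 0, 0, 0, 0, 0, 0, 0, 0, 0, 0]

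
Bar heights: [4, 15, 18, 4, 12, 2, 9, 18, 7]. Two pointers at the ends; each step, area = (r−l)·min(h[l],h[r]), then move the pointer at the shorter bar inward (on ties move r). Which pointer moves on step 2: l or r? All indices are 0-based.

r

[0,8] min(4,7)*8=32 best=32 * → l++
[1,8] min(15,7)*7=49 best=49 * → r--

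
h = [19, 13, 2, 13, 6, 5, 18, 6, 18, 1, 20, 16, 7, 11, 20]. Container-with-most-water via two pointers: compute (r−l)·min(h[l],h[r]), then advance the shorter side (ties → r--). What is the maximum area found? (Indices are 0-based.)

max area = 266

[0,14] min(19,20)*14=266 best=266 * → l++
[1,14] min(13,20)*13=169 best=266 → l++
[2,14] min(2,20)*12=24 best=266 → l++
[3,14] min(13,20)*11=143 best=266 → l++
[4,14] min(6,20)*10=60 best=266 → l++
[5,14] min(5,20)*9=45 best=266 → l++
[6,14] min(18,20)*8=144 best=266 → l++
[7,14] min(6,20)*7=42 best=266 → l++
[8,14] min(18,20)*6=108 best=266 → l++
[9,14] min(1,20)*5=5 best=266 → l++
[10,14] min(20,20)*4=80 best=266 → r--
[10,13] min(20,11)*3=33 best=266 → r--
[10,12] min(20,7)*2=14 best=266 → r--
[10,11] min(20,16)*1=16 best=266 → r--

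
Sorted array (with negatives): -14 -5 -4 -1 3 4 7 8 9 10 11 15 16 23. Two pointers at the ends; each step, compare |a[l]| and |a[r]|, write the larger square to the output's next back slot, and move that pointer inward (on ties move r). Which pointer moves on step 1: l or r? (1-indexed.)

r

[1,14] |-14|<=|23| out[14]=529 → r--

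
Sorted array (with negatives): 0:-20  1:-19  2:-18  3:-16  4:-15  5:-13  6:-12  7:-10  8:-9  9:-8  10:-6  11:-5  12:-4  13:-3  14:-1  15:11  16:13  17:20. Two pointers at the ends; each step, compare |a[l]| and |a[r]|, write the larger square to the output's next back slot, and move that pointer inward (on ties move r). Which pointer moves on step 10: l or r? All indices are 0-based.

r

[0,17] |-20|<=|20| out[17]=400 → r--
[0,16] |-20|>|13| out[16]=400 → l++
[1,16] |-19|>|13| out[15]=361 → l++
[2,16] |-18|>|13| out[14]=324 → l++
[3,16] |-16|>|13| out[13]=256 → l++
[4,16] |-15|>|13| out[12]=225 → l++
[5,16] |-13|<=|13| out[11]=169 → r--
[5,15] |-13|>|11| out[10]=169 → l++
[6,15] |-12|>|11| out[9]=144 → l++
[7,15] |-10|<=|11| out[8]=121 → r--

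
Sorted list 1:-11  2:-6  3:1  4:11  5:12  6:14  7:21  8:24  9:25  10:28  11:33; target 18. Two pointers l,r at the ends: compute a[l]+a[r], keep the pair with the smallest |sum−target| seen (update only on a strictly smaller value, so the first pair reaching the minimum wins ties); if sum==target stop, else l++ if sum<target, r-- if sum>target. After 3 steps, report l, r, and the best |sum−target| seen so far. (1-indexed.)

[1,11] -11+33=22 d=4 * → r--
[1,10] -11+28=17 d=1 * → l++
[2,10] -6+28=22 d=4 → r--

l=2, r=9, best |Δ|=1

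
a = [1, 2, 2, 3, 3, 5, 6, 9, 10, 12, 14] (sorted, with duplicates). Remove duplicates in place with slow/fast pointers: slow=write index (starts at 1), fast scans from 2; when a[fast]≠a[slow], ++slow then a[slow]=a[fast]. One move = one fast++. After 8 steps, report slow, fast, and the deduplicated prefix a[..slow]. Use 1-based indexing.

slow=1 fast=2: a[fast]=2≠a[slow]=1 write a[2]=2, slow++,fast++
slow=2 fast=3: a[fast]=2=a[slow] dup, fast++
slow=2 fast=4: a[fast]=3≠a[slow]=2 write a[3]=3, slow++,fast++
slow=3 fast=5: a[fast]=3=a[slow] dup, fast++
slow=3 fast=6: a[fast]=5≠a[slow]=3 write a[4]=5, slow++,fast++
slow=4 fast=7: a[fast]=6≠a[slow]=5 write a[5]=6, slow++,fast++
slow=5 fast=8: a[fast]=9≠a[slow]=6 write a[6]=9, slow++,fast++
slow=6 fast=9: a[fast]=10≠a[slow]=9 write a[7]=10, slow++,fast++

slow=7, fast=10, prefix=[1, 2, 3, 5, 6, 9, 10]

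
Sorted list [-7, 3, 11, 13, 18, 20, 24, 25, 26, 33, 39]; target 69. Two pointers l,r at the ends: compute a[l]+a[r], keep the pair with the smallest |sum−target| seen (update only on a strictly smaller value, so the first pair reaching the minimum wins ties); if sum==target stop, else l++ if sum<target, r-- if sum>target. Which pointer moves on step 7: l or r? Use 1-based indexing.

[1,11] -7+39=32 d=37 * → l++
[2,11] 3+39=42 d=27 * → l++
[3,11] 11+39=50 d=19 * → l++
[4,11] 13+39=52 d=17 * → l++
[5,11] 18+39=57 d=12 * → l++
[6,11] 20+39=59 d=10 * → l++
[7,11] 24+39=63 d=6 * → l++

l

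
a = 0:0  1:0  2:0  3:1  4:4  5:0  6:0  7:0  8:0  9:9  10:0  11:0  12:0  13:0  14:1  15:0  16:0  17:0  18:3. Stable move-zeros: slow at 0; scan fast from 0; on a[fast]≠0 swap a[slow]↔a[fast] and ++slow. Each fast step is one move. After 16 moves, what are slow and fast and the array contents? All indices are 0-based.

slow=4, fast=16, a=[1, 4, 9, 1, 0, 0, 0, 0, 0, 0, 0, 0, 0, 0, 0, 0, 0, 0, 3]

(s=0,f=0) a[fast]=0 → fast++
(s=0,f=1) a[fast]=0 → fast++
(s=0,f=2) a[fast]=0 → fast++
(s=0,f=3) a[fast]=1≠0 swap→a[0]=1 → slow++,fast++
(s=1,f=4) a[fast]=4≠0 swap→a[1]=4 → slow++,fast++
(s=2,f=5) a[fast]=0 → fast++
(s=2,f=6) a[fast]=0 → fast++
(s=2,f=7) a[fast]=0 → fast++
(s=2,f=8) a[fast]=0 → fast++
(s=2,f=9) a[fast]=9≠0 swap→a[2]=9 → slow++,fast++
(s=3,f=10) a[fast]=0 → fast++
(s=3,f=11) a[fast]=0 → fast++
(s=3,f=12) a[fast]=0 → fast++
(s=3,f=13) a[fast]=0 → fast++
(s=3,f=14) a[fast]=1≠0 swap→a[3]=1 → slow++,fast++
(s=4,f=15) a[fast]=0 → fast++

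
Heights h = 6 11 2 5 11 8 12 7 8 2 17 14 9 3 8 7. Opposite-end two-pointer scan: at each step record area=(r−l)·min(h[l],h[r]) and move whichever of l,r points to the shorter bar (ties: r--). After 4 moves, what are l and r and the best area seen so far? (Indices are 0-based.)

l=0 r=15: min(6,7)*15=90 best=90 *, l++
l=1 r=15: min(11,7)*14=98 best=98 *, r--
l=1 r=14: min(11,8)*13=104 best=104 *, r--
l=1 r=13: min(11,3)*12=36 best=104, r--

l=1, r=12, best area=104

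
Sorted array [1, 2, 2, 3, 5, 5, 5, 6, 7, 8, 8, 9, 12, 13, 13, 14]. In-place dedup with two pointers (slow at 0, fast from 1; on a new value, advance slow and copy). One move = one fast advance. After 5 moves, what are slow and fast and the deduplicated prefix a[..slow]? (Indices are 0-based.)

slow=0 fast=1: a[fast]=2≠a[slow]=1 write a[1]=2, slow++,fast++
slow=1 fast=2: a[fast]=2=a[slow] dup, fast++
slow=1 fast=3: a[fast]=3≠a[slow]=2 write a[2]=3, slow++,fast++
slow=2 fast=4: a[fast]=5≠a[slow]=3 write a[3]=5, slow++,fast++
slow=3 fast=5: a[fast]=5=a[slow] dup, fast++

slow=3, fast=6, prefix=[1, 2, 3, 5]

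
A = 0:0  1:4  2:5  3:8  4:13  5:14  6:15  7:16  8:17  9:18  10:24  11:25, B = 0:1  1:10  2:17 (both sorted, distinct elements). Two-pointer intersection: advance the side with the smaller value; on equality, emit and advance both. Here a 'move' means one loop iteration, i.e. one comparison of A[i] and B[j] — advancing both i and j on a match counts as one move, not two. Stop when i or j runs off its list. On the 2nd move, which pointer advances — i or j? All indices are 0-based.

j

i=0 j=0: 0<1, i++
i=1 j=0: 4>1, j++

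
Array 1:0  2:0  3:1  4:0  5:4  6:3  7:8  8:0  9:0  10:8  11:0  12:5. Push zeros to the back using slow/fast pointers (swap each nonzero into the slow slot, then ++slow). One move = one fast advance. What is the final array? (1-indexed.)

[1, 4, 3, 8, 8, 5, 0, 0, 0, 0, 0, 0]

slow=1 fast=1: a[fast]=0, fast++
slow=1 fast=2: a[fast]=0, fast++
slow=1 fast=3: a[fast]=1≠0 swap→a[1]=1, slow++,fast++
slow=2 fast=4: a[fast]=0, fast++
slow=2 fast=5: a[fast]=4≠0 swap→a[2]=4, slow++,fast++
slow=3 fast=6: a[fast]=3≠0 swap→a[3]=3, slow++,fast++
slow=4 fast=7: a[fast]=8≠0 swap→a[4]=8, slow++,fast++
slow=5 fast=8: a[fast]=0, fast++
slow=5 fast=9: a[fast]=0, fast++
slow=5 fast=10: a[fast]=8≠0 swap→a[5]=8, slow++,fast++
slow=6 fast=11: a[fast]=0, fast++
slow=6 fast=12: a[fast]=5≠0 swap→a[6]=5, slow++,fast++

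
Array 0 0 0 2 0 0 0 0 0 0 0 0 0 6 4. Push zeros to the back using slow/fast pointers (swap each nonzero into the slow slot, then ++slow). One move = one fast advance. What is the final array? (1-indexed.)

[2, 6, 4, 0, 0, 0, 0, 0, 0, 0, 0, 0, 0, 0, 0]

slow=1 fast=1: a[fast]=0, fast++
slow=1 fast=2: a[fast]=0, fast++
slow=1 fast=3: a[fast]=0, fast++
slow=1 fast=4: a[fast]=2≠0 swap→a[1]=2, slow++,fast++
slow=2 fast=5: a[fast]=0, fast++
slow=2 fast=6: a[fast]=0, fast++
slow=2 fast=7: a[fast]=0, fast++
slow=2 fast=8: a[fast]=0, fast++
slow=2 fast=9: a[fast]=0, fast++
slow=2 fast=10: a[fast]=0, fast++
slow=2 fast=11: a[fast]=0, fast++
slow=2 fast=12: a[fast]=0, fast++
slow=2 fast=13: a[fast]=0, fast++
slow=2 fast=14: a[fast]=6≠0 swap→a[2]=6, slow++,fast++
slow=3 fast=15: a[fast]=4≠0 swap→a[3]=4, slow++,fast++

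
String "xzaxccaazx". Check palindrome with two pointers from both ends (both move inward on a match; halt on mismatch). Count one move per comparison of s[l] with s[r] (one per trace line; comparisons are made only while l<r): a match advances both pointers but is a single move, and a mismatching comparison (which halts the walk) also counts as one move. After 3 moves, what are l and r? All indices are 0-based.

l=3, r=6

[0,9] 'x'=='x' → l++,r--
[1,8] 'z'=='z' → l++,r--
[2,7] 'a'=='a' → l++,r--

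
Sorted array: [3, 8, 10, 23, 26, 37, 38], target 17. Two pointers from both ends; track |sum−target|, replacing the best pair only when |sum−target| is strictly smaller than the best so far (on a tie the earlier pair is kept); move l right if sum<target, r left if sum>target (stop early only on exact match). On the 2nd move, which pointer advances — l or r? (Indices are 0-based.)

r

l=0 r=6: 3+38=41 d=24 *, r--
l=0 r=5: 3+37=40 d=23 *, r--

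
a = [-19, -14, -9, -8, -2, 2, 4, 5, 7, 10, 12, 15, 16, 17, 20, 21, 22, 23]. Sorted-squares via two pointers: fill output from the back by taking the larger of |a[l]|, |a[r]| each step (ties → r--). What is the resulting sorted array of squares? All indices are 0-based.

[0,17] |-19|<=|23| out[17]=529 → r--
[0,16] |-19|<=|22| out[16]=484 → r--
[0,15] |-19|<=|21| out[15]=441 → r--
[0,14] |-19|<=|20| out[14]=400 → r--
[0,13] |-19|>|17| out[13]=361 → l++
[1,13] |-14|<=|17| out[12]=289 → r--
[1,12] |-14|<=|16| out[11]=256 → r--
[1,11] |-14|<=|15| out[10]=225 → r--
[1,10] |-14|>|12| out[9]=196 → l++
[2,10] |-9|<=|12| out[8]=144 → r--
[2,9] |-9|<=|10| out[7]=100 → r--
[2,8] |-9|>|7| out[6]=81 → l++
[3,8] |-8|>|7| out[5]=64 → l++
[4,8] |-2|<=|7| out[4]=49 → r--
[4,7] |-2|<=|5| out[3]=25 → r--
[4,6] |-2|<=|4| out[2]=16 → r--
[4,5] |-2|<=|2| out[1]=4 → r--
[4,4] |-2|<=|-2| out[0]=4 → r--

[4, 4, 16, 25, 49, 64, 81, 100, 144, 196, 225, 256, 289, 361, 400, 441, 484, 529]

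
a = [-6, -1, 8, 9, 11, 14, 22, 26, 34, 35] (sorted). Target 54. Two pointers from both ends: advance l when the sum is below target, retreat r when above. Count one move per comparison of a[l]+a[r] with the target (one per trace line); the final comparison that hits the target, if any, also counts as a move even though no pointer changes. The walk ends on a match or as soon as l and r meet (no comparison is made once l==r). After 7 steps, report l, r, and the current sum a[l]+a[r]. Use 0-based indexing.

[0,9] -6+35=29 <54 → l++
[1,9] -1+35=34 <54 → l++
[2,9] 8+35=43 <54 → l++
[3,9] 9+35=44 <54 → l++
[4,9] 11+35=46 <54 → l++
[5,9] 14+35=49 <54 → l++
[6,9] 22+35=57 >54 → r--

l=6, r=8, sum=56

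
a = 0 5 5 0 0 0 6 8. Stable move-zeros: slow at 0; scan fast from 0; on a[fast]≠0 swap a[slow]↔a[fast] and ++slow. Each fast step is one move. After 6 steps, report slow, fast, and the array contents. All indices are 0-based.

slow=2, fast=6, a=[5, 5, 0, 0, 0, 0, 6, 8]

(s=0,f=0) a[fast]=0 → fast++
(s=0,f=1) a[fast]=5≠0 swap→a[0]=5 → slow++,fast++
(s=1,f=2) a[fast]=5≠0 swap→a[1]=5 → slow++,fast++
(s=2,f=3) a[fast]=0 → fast++
(s=2,f=4) a[fast]=0 → fast++
(s=2,f=5) a[fast]=0 → fast++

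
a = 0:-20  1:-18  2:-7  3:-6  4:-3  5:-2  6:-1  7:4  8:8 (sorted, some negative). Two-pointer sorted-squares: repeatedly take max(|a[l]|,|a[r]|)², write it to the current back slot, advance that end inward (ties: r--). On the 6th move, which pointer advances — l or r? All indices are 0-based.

l=0 r=8: |-20|>|8| out[8]=400, l++
l=1 r=8: |-18|>|8| out[7]=324, l++
l=2 r=8: |-7|<=|8| out[6]=64, r--
l=2 r=7: |-7|>|4| out[5]=49, l++
l=3 r=7: |-6|>|4| out[4]=36, l++
l=4 r=7: |-3|<=|4| out[3]=16, r--

r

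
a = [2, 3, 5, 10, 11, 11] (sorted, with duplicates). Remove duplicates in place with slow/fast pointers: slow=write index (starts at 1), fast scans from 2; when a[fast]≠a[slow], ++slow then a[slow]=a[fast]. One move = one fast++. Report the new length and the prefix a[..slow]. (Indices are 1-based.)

slow=1 fast=2: a[fast]=3≠a[slow]=2 write a[2]=3, slow++,fast++
slow=2 fast=3: a[fast]=5≠a[slow]=3 write a[3]=5, slow++,fast++
slow=3 fast=4: a[fast]=10≠a[slow]=5 write a[4]=10, slow++,fast++
slow=4 fast=5: a[fast]=11≠a[slow]=10 write a[5]=11, slow++,fast++
slow=5 fast=6: a[fast]=11=a[slow] dup, fast++

length 5; prefix = [2, 3, 5, 10, 11]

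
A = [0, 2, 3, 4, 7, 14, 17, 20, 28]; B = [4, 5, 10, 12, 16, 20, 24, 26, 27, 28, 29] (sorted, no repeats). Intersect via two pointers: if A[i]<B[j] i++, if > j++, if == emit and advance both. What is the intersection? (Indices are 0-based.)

intersection = [4, 20, 28]

[i=0,j=0] 0<4 → i++
[i=1,j=0] 2<4 → i++
[i=2,j=0] 3<4 → i++
[i=3,j=0] 4==4 emit → i++,j++
[i=4,j=1] 7>5 → j++
[i=4,j=2] 7<10 → i++
[i=5,j=2] 14>10 → j++
[i=5,j=3] 14>12 → j++
[i=5,j=4] 14<16 → i++
[i=6,j=4] 17>16 → j++
[i=6,j=5] 17<20 → i++
[i=7,j=5] 20==20 emit → i++,j++
[i=8,j=6] 28>24 → j++
[i=8,j=7] 28>26 → j++
[i=8,j=8] 28>27 → j++
[i=8,j=9] 28==28 emit → i++,j++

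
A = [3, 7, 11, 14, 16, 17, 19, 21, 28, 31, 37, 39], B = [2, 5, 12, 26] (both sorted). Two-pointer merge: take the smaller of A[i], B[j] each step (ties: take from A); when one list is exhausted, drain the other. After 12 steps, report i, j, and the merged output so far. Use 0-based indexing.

[i=0,j=0] A[i]=3>B[j]=2 take 2 → j++
[i=0,j=1] A[i]=3<=B[j]=5 take 3 → i++
[i=1,j=1] A[i]=7>B[j]=5 take 5 → j++
[i=1,j=2] A[i]=7<=B[j]=12 take 7 → i++
[i=2,j=2] A[i]=11<=B[j]=12 take 11 → i++
[i=3,j=2] A[i]=14>B[j]=12 take 12 → j++
[i=3,j=3] A[i]=14<=B[j]=26 take 14 → i++
[i=4,j=3] A[i]=16<=B[j]=26 take 16 → i++
[i=5,j=3] A[i]=17<=B[j]=26 take 17 → i++
[i=6,j=3] A[i]=19<=B[j]=26 take 19 → i++
[i=7,j=3] A[i]=21<=B[j]=26 take 21 → i++
[i=8,j=3] A[i]=28>B[j]=26 take 26 → j++

i=8, j=4, merged so far=[2, 3, 5, 7, 11, 12, 14, 16, 17, 19, 21, 26]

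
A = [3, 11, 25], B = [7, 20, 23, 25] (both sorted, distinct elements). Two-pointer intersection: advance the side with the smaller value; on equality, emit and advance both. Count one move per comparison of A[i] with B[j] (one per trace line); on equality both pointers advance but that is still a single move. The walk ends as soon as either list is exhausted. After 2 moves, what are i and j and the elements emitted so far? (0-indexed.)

[i=0,j=0] 3<7 → i++
[i=1,j=0] 11>7 → j++

i=1, j=1, emitted=[]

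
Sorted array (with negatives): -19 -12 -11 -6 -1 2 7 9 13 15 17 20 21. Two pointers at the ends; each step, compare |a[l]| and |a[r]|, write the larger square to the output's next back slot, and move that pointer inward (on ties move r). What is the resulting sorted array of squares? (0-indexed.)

[1, 4, 36, 49, 81, 121, 144, 169, 225, 289, 361, 400, 441]

l=0 r=12: |-19|<=|21| out[12]=441, r--
l=0 r=11: |-19|<=|20| out[11]=400, r--
l=0 r=10: |-19|>|17| out[10]=361, l++
l=1 r=10: |-12|<=|17| out[9]=289, r--
l=1 r=9: |-12|<=|15| out[8]=225, r--
l=1 r=8: |-12|<=|13| out[7]=169, r--
l=1 r=7: |-12|>|9| out[6]=144, l++
l=2 r=7: |-11|>|9| out[5]=121, l++
l=3 r=7: |-6|<=|9| out[4]=81, r--
l=3 r=6: |-6|<=|7| out[3]=49, r--
l=3 r=5: |-6|>|2| out[2]=36, l++
l=4 r=5: |-1|<=|2| out[1]=4, r--
l=4 r=4: |-1|<=|-1| out[0]=1, r--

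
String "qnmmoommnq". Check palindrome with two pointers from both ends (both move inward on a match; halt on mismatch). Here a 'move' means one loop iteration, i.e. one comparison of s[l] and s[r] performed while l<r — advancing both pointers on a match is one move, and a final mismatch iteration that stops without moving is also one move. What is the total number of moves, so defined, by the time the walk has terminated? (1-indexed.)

l=1 r=10: 'q'=='q', l++,r--
l=2 r=9: 'n'=='n', l++,r--
l=3 r=8: 'm'=='m', l++,r--
l=4 r=7: 'm'=='m', l++,r--
l=5 r=6: 'o'=='o', l++,r--

5 moves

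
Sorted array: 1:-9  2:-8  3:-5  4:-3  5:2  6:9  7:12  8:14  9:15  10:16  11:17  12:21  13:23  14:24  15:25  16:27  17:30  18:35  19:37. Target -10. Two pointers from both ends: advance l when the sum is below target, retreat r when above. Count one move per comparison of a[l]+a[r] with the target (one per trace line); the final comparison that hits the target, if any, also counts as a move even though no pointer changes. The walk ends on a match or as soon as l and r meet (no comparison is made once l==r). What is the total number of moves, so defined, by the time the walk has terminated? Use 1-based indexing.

18 moves

[1,19] -9+37=28 >-10 → r--
[1,18] -9+35=26 >-10 → r--
[1,17] -9+30=21 >-10 → r--
[1,16] -9+27=18 >-10 → r--
[1,15] -9+25=16 >-10 → r--
[1,14] -9+24=15 >-10 → r--
[1,13] -9+23=14 >-10 → r--
[1,12] -9+21=12 >-10 → r--
[1,11] -9+17=8 >-10 → r--
[1,10] -9+16=7 >-10 → r--
[1,9] -9+15=6 >-10 → r--
[1,8] -9+14=5 >-10 → r--
[1,7] -9+12=3 >-10 → r--
[1,6] -9+9=0 >-10 → r--
[1,5] -9+2=-7 >-10 → r--
[1,4] -9+-3=-12 <-10 → l++
[2,4] -8+-3=-11 <-10 → l++
[3,4] -5+-3=-8 >-10 → r--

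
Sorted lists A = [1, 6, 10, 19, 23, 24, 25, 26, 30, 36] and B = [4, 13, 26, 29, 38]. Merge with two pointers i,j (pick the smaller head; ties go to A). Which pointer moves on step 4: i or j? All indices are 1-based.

i=1 j=1: A[i]=1<=B[j]=4 take 1, i++
i=2 j=1: A[i]=6>B[j]=4 take 4, j++
i=2 j=2: A[i]=6<=B[j]=13 take 6, i++
i=3 j=2: A[i]=10<=B[j]=13 take 10, i++

i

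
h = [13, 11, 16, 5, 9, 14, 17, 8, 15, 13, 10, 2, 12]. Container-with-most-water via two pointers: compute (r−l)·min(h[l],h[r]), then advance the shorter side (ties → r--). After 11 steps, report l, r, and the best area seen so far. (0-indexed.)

[0,12] min(13,12)*12=144 best=144 * → r--
[0,11] min(13,2)*11=22 best=144 → r--
[0,10] min(13,10)*10=100 best=144 → r--
[0,9] min(13,13)*9=117 best=144 → r--
[0,8] min(13,15)*8=104 best=144 → l++
[1,8] min(11,15)*7=77 best=144 → l++
[2,8] min(16,15)*6=90 best=144 → r--
[2,7] min(16,8)*5=40 best=144 → r--
[2,6] min(16,17)*4=64 best=144 → l++
[3,6] min(5,17)*3=15 best=144 → l++
[4,6] min(9,17)*2=18 best=144 → l++

l=5, r=6, best area=144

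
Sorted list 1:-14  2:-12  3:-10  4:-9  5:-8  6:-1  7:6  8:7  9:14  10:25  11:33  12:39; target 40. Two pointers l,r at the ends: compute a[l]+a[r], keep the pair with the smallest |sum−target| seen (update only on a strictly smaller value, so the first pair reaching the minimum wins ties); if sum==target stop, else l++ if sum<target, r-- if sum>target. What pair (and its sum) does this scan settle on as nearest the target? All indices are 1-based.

l=1 r=12: -14+39=25 d=15 *, l++
l=2 r=12: -12+39=27 d=13 *, l++
l=3 r=12: -10+39=29 d=11 *, l++
l=4 r=12: -9+39=30 d=10 *, l++
l=5 r=12: -8+39=31 d=9 *, l++
l=6 r=12: -1+39=38 d=2 *, l++
l=7 r=12: 6+39=45 d=5, r--
l=7 r=11: 6+33=39 d=1 *, l++
l=8 r=11: 7+33=40 d=0 *, stop

pair (7, 33) with sum 40 (|Δ|=0)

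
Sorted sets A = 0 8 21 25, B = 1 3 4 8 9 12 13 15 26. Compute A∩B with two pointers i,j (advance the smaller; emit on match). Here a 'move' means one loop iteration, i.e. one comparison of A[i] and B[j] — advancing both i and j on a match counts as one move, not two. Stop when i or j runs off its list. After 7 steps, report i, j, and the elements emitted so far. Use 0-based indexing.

[i=0,j=0] 0<1 → i++
[i=1,j=0] 8>1 → j++
[i=1,j=1] 8>3 → j++
[i=1,j=2] 8>4 → j++
[i=1,j=3] 8==8 emit → i++,j++
[i=2,j=4] 21>9 → j++
[i=2,j=5] 21>12 → j++

i=2, j=6, emitted=[8]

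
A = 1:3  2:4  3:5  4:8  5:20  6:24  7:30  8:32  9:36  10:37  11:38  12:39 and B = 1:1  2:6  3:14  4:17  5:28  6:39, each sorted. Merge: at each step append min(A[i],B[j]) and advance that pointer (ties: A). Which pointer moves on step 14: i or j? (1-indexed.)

i

[i=1,j=1] A[i]=3>B[j]=1 take 1 → j++
[i=1,j=2] A[i]=3<=B[j]=6 take 3 → i++
[i=2,j=2] A[i]=4<=B[j]=6 take 4 → i++
[i=3,j=2] A[i]=5<=B[j]=6 take 5 → i++
[i=4,j=2] A[i]=8>B[j]=6 take 6 → j++
[i=4,j=3] A[i]=8<=B[j]=14 take 8 → i++
[i=5,j=3] A[i]=20>B[j]=14 take 14 → j++
[i=5,j=4] A[i]=20>B[j]=17 take 17 → j++
[i=5,j=5] A[i]=20<=B[j]=28 take 20 → i++
[i=6,j=5] A[i]=24<=B[j]=28 take 24 → i++
[i=7,j=5] A[i]=30>B[j]=28 take 28 → j++
[i=7,j=6] A[i]=30<=B[j]=39 take 30 → i++
[i=8,j=6] A[i]=32<=B[j]=39 take 32 → i++
[i=9,j=6] A[i]=36<=B[j]=39 take 36 → i++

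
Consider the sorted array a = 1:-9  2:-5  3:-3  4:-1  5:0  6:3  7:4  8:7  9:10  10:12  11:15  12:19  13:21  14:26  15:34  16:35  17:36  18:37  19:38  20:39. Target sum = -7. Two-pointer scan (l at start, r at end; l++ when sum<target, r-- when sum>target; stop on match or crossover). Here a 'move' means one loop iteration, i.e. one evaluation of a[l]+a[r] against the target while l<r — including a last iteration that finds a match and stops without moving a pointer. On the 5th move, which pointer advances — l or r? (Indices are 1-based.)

l=1 r=20: -9+39=30 >-7, r--
l=1 r=19: -9+38=29 >-7, r--
l=1 r=18: -9+37=28 >-7, r--
l=1 r=17: -9+36=27 >-7, r--
l=1 r=16: -9+35=26 >-7, r--

r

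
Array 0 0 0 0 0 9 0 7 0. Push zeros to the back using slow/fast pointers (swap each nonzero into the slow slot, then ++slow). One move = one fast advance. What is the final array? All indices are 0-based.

(s=0,f=0) a[fast]=0 → fast++
(s=0,f=1) a[fast]=0 → fast++
(s=0,f=2) a[fast]=0 → fast++
(s=0,f=3) a[fast]=0 → fast++
(s=0,f=4) a[fast]=0 → fast++
(s=0,f=5) a[fast]=9≠0 swap→a[0]=9 → slow++,fast++
(s=1,f=6) a[fast]=0 → fast++
(s=1,f=7) a[fast]=7≠0 swap→a[1]=7 → slow++,fast++
(s=2,f=8) a[fast]=0 → fast++

[9, 7, 0, 0, 0, 0, 0, 0, 0]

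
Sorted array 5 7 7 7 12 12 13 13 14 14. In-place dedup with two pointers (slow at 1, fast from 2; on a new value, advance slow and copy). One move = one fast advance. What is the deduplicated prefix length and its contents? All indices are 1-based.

length 5; prefix = [5, 7, 12, 13, 14]

slow=1 fast=2: a[fast]=7≠a[slow]=5 write a[2]=7, slow++,fast++
slow=2 fast=3: a[fast]=7=a[slow] dup, fast++
slow=2 fast=4: a[fast]=7=a[slow] dup, fast++
slow=2 fast=5: a[fast]=12≠a[slow]=7 write a[3]=12, slow++,fast++
slow=3 fast=6: a[fast]=12=a[slow] dup, fast++
slow=3 fast=7: a[fast]=13≠a[slow]=12 write a[4]=13, slow++,fast++
slow=4 fast=8: a[fast]=13=a[slow] dup, fast++
slow=4 fast=9: a[fast]=14≠a[slow]=13 write a[5]=14, slow++,fast++
slow=5 fast=10: a[fast]=14=a[slow] dup, fast++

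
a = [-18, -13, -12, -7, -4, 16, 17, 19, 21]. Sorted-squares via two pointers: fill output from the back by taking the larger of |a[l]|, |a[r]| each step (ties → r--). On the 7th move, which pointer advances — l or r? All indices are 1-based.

[1,9] |-18|<=|21| out[9]=441 → r--
[1,8] |-18|<=|19| out[8]=361 → r--
[1,7] |-18|>|17| out[7]=324 → l++
[2,7] |-13|<=|17| out[6]=289 → r--
[2,6] |-13|<=|16| out[5]=256 → r--
[2,5] |-13|>|-4| out[4]=169 → l++
[3,5] |-12|>|-4| out[3]=144 → l++

l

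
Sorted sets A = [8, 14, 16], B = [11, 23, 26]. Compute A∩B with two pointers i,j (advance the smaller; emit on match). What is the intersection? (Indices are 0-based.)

intersection = []

i=0 j=0: 8<11, i++
i=1 j=0: 14>11, j++
i=1 j=1: 14<23, i++
i=2 j=1: 16<23, i++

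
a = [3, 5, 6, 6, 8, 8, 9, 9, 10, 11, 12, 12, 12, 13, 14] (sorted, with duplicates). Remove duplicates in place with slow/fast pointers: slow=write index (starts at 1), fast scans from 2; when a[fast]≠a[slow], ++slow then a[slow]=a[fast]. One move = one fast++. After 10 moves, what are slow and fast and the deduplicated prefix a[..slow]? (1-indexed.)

(s=1,f=2) a[fast]=5≠a[slow]=3 write a[2]=5 → slow++,fast++
(s=2,f=3) a[fast]=6≠a[slow]=5 write a[3]=6 → slow++,fast++
(s=3,f=4) a[fast]=6=a[slow] dup → fast++
(s=3,f=5) a[fast]=8≠a[slow]=6 write a[4]=8 → slow++,fast++
(s=4,f=6) a[fast]=8=a[slow] dup → fast++
(s=4,f=7) a[fast]=9≠a[slow]=8 write a[5]=9 → slow++,fast++
(s=5,f=8) a[fast]=9=a[slow] dup → fast++
(s=5,f=9) a[fast]=10≠a[slow]=9 write a[6]=10 → slow++,fast++
(s=6,f=10) a[fast]=11≠a[slow]=10 write a[7]=11 → slow++,fast++
(s=7,f=11) a[fast]=12≠a[slow]=11 write a[8]=12 → slow++,fast++

slow=8, fast=12, prefix=[3, 5, 6, 8, 9, 10, 11, 12]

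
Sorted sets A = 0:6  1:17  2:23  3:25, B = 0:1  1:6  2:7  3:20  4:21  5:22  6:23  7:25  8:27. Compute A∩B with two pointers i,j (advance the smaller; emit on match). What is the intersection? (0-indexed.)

intersection = [6, 23, 25]

[i=0,j=0] 6>1 → j++
[i=0,j=1] 6==6 emit → i++,j++
[i=1,j=2] 17>7 → j++
[i=1,j=3] 17<20 → i++
[i=2,j=3] 23>20 → j++
[i=2,j=4] 23>21 → j++
[i=2,j=5] 23>22 → j++
[i=2,j=6] 23==23 emit → i++,j++
[i=3,j=7] 25==25 emit → i++,j++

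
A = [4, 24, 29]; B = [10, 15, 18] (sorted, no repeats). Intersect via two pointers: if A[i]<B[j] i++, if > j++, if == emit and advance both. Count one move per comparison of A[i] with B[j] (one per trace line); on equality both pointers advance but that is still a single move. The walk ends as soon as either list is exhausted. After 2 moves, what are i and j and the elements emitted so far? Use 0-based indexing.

i=0 j=0: 4<10, i++
i=1 j=0: 24>10, j++

i=1, j=1, emitted=[]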